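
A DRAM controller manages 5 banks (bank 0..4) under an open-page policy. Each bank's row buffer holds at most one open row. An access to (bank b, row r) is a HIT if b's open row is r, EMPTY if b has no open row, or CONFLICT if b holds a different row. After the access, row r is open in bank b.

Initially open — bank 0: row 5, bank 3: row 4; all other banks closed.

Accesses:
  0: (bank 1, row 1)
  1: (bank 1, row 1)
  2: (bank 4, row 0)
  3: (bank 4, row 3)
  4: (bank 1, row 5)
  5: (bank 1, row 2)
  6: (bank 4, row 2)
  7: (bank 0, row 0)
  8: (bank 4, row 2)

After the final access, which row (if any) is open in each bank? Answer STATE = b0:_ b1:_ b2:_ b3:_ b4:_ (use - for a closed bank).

#0 (1,1) E
#1 (1,1) H  (was 1)
#2 (4,0) E
#3 (4,3) C  (was 0)
#4 (1,5) C  (was 1)
#5 (1,2) C  (was 5)
#6 (4,2) C  (was 3)
#7 (0,0) C  (was 5)
#8 (4,2) H  (was 2)

STATE = b0:0 b1:2 b2:- b3:4 b4:2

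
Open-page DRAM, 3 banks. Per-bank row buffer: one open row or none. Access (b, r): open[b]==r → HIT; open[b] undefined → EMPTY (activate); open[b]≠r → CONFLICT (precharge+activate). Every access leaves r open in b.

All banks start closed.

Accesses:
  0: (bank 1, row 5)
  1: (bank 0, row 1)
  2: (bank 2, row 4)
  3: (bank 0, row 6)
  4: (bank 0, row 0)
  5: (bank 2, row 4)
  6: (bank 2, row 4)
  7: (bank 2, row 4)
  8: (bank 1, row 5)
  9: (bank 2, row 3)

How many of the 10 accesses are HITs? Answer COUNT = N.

step 0: bank1 None->5 [EMPTY]
step 1: bank0 None->1 [EMPTY]
step 2: bank2 None->4 [EMPTY]
step 3: bank0 1->6 [CONFLICT]
step 4: bank0 6->0 [CONFLICT]
step 5: bank2 4->4 [HIT]
step 6: bank2 4->4 [HIT]
step 7: bank2 4->4 [HIT]
step 8: bank1 5->5 [HIT]
step 9: bank2 4->3 [CONFLICT]

COUNT = 4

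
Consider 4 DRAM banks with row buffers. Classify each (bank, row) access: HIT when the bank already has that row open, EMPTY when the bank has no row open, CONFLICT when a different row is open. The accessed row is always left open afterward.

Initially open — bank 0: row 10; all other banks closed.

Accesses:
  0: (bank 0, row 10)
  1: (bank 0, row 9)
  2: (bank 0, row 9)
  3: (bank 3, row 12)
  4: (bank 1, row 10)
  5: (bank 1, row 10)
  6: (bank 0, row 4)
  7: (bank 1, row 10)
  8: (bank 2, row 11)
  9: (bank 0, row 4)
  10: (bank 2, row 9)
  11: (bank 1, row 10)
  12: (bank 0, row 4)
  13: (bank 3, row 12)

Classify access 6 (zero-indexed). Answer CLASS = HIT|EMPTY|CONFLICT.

CLASS = CONFLICT

step 0: bank0 10->10 [HIT]
step 1: bank0 10->9 [CONFLICT]
step 2: bank0 9->9 [HIT]
step 3: bank3 None->12 [EMPTY]
step 4: bank1 None->10 [EMPTY]
step 5: bank1 10->10 [HIT]
step 6: bank0 9->4 [CONFLICT]
step 7: bank1 10->10 [HIT]
step 8: bank2 None->11 [EMPTY]
step 9: bank0 4->4 [HIT]
step 10: bank2 11->9 [CONFLICT]
step 11: bank1 10->10 [HIT]
step 12: bank0 4->4 [HIT]
step 13: bank3 12->12 [HIT]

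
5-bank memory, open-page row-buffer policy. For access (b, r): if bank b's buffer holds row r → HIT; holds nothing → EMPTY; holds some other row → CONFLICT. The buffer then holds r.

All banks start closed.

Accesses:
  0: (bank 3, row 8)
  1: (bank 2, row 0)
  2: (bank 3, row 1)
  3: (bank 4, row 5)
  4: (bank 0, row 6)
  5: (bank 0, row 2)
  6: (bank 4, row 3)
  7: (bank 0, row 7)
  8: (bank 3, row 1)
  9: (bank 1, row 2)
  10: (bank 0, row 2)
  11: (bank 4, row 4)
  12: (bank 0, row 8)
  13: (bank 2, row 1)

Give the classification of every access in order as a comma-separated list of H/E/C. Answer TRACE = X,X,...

TRACE = E,E,C,E,E,C,C,C,H,E,C,C,C,C

  [0] b3 r8: no row ⇒ E
  [1] b2 r0: no row ⇒ E
  [2] b3 r1: had r8 ⇒ C
  [3] b4 r5: no row ⇒ E
  [4] b0 r6: no row ⇒ E
  [5] b0 r2: had r6 ⇒ C
  [6] b4 r3: had r5 ⇒ C
  [7] b0 r7: had r2 ⇒ C
  [8] b3 r1: had r1 ⇒ H
  [9] b1 r2: no row ⇒ E
  [10] b0 r2: had r7 ⇒ C
  [11] b4 r4: had r3 ⇒ C
  [12] b0 r8: had r2 ⇒ C
  [13] b2 r1: had r0 ⇒ C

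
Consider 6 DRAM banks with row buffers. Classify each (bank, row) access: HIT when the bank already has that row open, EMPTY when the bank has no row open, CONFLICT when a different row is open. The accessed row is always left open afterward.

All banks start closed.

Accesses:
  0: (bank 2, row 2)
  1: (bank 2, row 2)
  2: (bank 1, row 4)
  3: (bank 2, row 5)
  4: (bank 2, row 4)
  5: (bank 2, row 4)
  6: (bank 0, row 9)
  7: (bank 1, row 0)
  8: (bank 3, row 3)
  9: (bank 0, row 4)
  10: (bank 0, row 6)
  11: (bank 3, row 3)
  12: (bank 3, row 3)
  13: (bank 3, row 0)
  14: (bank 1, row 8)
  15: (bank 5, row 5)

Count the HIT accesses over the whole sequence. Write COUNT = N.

COUNT = 4

  [0] b2 r2: no row ⇒ E
  [1] b2 r2: had r2 ⇒ H
  [2] b1 r4: no row ⇒ E
  [3] b2 r5: had r2 ⇒ C
  [4] b2 r4: had r5 ⇒ C
  [5] b2 r4: had r4 ⇒ H
  [6] b0 r9: no row ⇒ E
  [7] b1 r0: had r4 ⇒ C
  [8] b3 r3: no row ⇒ E
  [9] b0 r4: had r9 ⇒ C
  [10] b0 r6: had r4 ⇒ C
  [11] b3 r3: had r3 ⇒ H
  [12] b3 r3: had r3 ⇒ H
  [13] b3 r0: had r3 ⇒ C
  [14] b1 r8: had r0 ⇒ C
  [15] b5 r5: no row ⇒ E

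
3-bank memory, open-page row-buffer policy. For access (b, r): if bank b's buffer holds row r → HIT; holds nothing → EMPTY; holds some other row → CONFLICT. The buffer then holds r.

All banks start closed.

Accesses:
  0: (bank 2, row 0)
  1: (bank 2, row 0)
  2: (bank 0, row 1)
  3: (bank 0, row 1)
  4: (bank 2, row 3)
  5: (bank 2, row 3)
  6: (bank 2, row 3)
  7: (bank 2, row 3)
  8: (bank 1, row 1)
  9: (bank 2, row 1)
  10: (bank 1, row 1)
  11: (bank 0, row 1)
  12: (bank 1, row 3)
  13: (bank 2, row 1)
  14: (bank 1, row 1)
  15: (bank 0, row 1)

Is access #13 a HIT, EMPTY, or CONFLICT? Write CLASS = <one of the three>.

0: bank 2 row 0 — prev None → EMPTY
1: bank 2 row 0 — prev 0 → HIT
2: bank 0 row 1 — prev None → EMPTY
3: bank 0 row 1 — prev 1 → HIT
4: bank 2 row 3 — prev 0 → CONFLICT
5: bank 2 row 3 — prev 3 → HIT
6: bank 2 row 3 — prev 3 → HIT
7: bank 2 row 3 — prev 3 → HIT
8: bank 1 row 1 — prev None → EMPTY
9: bank 2 row 1 — prev 3 → CONFLICT
10: bank 1 row 1 — prev 1 → HIT
11: bank 0 row 1 — prev 1 → HIT
12: bank 1 row 3 — prev 1 → CONFLICT
13: bank 2 row 1 — prev 1 → HIT
14: bank 1 row 1 — prev 3 → CONFLICT
15: bank 0 row 1 — prev 1 → HIT

CLASS = HIT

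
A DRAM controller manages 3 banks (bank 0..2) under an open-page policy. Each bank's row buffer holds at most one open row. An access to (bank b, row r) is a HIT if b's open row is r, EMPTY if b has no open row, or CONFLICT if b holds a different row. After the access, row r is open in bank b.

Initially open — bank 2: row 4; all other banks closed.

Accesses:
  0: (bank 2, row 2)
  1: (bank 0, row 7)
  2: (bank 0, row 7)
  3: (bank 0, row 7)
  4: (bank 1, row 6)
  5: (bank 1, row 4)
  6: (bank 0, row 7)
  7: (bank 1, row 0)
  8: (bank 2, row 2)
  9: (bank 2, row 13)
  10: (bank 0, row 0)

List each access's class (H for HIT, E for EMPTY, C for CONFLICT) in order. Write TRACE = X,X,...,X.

step 0: bank2 4->2 [CONFLICT]
step 1: bank0 None->7 [EMPTY]
step 2: bank0 7->7 [HIT]
step 3: bank0 7->7 [HIT]
step 4: bank1 None->6 [EMPTY]
step 5: bank1 6->4 [CONFLICT]
step 6: bank0 7->7 [HIT]
step 7: bank1 4->0 [CONFLICT]
step 8: bank2 2->2 [HIT]
step 9: bank2 2->13 [CONFLICT]
step 10: bank0 7->0 [CONFLICT]

TRACE = C,E,H,H,E,C,H,C,H,C,C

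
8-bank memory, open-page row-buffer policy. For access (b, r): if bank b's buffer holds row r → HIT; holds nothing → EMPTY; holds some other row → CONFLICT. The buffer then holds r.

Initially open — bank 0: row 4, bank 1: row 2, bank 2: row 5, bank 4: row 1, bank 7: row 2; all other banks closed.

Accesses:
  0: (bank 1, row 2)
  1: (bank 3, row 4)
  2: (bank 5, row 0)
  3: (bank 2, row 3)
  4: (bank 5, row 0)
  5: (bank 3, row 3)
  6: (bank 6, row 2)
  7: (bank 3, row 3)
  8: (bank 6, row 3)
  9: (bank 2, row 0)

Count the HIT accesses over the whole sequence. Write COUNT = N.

#0 (1,2) H  (was 2)
#1 (3,4) E
#2 (5,0) E
#3 (2,3) C  (was 5)
#4 (5,0) H  (was 0)
#5 (3,3) C  (was 4)
#6 (6,2) E
#7 (3,3) H  (was 3)
#8 (6,3) C  (was 2)
#9 (2,0) C  (was 3)

COUNT = 3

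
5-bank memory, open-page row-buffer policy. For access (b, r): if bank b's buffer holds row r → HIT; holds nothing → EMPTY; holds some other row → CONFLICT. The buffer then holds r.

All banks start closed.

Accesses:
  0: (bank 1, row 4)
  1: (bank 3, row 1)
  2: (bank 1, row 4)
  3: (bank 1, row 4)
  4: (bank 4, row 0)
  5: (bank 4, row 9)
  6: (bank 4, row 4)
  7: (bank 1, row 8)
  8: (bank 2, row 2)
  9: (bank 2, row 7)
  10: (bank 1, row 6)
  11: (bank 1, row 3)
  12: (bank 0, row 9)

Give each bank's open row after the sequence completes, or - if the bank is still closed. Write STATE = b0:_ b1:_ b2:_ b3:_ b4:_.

0: bank 1 row 4 — prev None → EMPTY
1: bank 3 row 1 — prev None → EMPTY
2: bank 1 row 4 — prev 4 → HIT
3: bank 1 row 4 — prev 4 → HIT
4: bank 4 row 0 — prev None → EMPTY
5: bank 4 row 9 — prev 0 → CONFLICT
6: bank 4 row 4 — prev 9 → CONFLICT
7: bank 1 row 8 — prev 4 → CONFLICT
8: bank 2 row 2 — prev None → EMPTY
9: bank 2 row 7 — prev 2 → CONFLICT
10: bank 1 row 6 — prev 8 → CONFLICT
11: bank 1 row 3 — prev 6 → CONFLICT
12: bank 0 row 9 — prev None → EMPTY

STATE = b0:9 b1:3 b2:7 b3:1 b4:4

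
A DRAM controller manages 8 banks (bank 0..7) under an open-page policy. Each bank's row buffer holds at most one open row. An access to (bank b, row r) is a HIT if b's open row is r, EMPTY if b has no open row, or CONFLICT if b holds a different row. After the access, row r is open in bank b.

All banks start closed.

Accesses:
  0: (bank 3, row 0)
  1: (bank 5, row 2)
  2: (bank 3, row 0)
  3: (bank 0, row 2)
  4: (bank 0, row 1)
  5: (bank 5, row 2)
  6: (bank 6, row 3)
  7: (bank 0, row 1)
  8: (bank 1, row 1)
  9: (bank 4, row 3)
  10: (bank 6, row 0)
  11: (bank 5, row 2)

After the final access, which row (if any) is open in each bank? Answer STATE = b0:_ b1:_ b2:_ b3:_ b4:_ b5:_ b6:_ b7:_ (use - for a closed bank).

STATE = b0:1 b1:1 b2:- b3:0 b4:3 b5:2 b6:0 b7:-

step 0: bank3 None->0 [EMPTY]
step 1: bank5 None->2 [EMPTY]
step 2: bank3 0->0 [HIT]
step 3: bank0 None->2 [EMPTY]
step 4: bank0 2->1 [CONFLICT]
step 5: bank5 2->2 [HIT]
step 6: bank6 None->3 [EMPTY]
step 7: bank0 1->1 [HIT]
step 8: bank1 None->1 [EMPTY]
step 9: bank4 None->3 [EMPTY]
step 10: bank6 3->0 [CONFLICT]
step 11: bank5 2->2 [HIT]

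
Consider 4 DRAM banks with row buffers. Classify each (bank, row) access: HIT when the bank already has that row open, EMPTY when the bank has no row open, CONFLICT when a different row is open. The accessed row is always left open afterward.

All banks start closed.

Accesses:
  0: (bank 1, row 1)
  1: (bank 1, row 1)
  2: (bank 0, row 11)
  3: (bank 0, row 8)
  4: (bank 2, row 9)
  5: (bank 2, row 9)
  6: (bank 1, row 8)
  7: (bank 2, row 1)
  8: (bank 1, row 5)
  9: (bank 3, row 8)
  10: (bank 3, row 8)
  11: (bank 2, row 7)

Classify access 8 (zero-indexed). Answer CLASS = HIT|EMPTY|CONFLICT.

#0 (1,1) E
#1 (1,1) H  (was 1)
#2 (0,11) E
#3 (0,8) C  (was 11)
#4 (2,9) E
#5 (2,9) H  (was 9)
#6 (1,8) C  (was 1)
#7 (2,1) C  (was 9)
#8 (1,5) C  (was 8)
#9 (3,8) E
#10 (3,8) H  (was 8)
#11 (2,7) C  (was 1)

CLASS = CONFLICT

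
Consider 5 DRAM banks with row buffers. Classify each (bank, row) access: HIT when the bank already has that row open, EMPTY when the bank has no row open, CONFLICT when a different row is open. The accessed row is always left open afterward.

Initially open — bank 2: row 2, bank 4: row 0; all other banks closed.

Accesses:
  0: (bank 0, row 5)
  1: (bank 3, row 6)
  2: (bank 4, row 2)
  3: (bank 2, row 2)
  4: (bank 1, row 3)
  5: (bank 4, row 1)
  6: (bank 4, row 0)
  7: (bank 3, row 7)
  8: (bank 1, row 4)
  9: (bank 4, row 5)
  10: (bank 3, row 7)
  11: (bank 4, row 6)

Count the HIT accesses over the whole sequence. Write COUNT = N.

COUNT = 2

  [0] b0 r5: no row ⇒ E
  [1] b3 r6: no row ⇒ E
  [2] b4 r2: had r0 ⇒ C
  [3] b2 r2: had r2 ⇒ H
  [4] b1 r3: no row ⇒ E
  [5] b4 r1: had r2 ⇒ C
  [6] b4 r0: had r1 ⇒ C
  [7] b3 r7: had r6 ⇒ C
  [8] b1 r4: had r3 ⇒ C
  [9] b4 r5: had r0 ⇒ C
  [10] b3 r7: had r7 ⇒ H
  [11] b4 r6: had r5 ⇒ C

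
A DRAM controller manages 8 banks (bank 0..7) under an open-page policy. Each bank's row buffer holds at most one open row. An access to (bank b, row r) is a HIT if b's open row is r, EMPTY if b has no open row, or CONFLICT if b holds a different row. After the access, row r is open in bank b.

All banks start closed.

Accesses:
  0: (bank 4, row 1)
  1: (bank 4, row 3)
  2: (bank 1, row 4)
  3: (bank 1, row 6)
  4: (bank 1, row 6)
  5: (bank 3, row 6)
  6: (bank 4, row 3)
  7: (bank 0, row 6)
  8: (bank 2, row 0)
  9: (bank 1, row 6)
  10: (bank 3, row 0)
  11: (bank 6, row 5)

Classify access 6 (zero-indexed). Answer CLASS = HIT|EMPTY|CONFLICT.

CLASS = HIT

  [0] b4 r1: no row ⇒ E
  [1] b4 r3: had r1 ⇒ C
  [2] b1 r4: no row ⇒ E
  [3] b1 r6: had r4 ⇒ C
  [4] b1 r6: had r6 ⇒ H
  [5] b3 r6: no row ⇒ E
  [6] b4 r3: had r3 ⇒ H
  [7] b0 r6: no row ⇒ E
  [8] b2 r0: no row ⇒ E
  [9] b1 r6: had r6 ⇒ H
  [10] b3 r0: had r6 ⇒ C
  [11] b6 r5: no row ⇒ E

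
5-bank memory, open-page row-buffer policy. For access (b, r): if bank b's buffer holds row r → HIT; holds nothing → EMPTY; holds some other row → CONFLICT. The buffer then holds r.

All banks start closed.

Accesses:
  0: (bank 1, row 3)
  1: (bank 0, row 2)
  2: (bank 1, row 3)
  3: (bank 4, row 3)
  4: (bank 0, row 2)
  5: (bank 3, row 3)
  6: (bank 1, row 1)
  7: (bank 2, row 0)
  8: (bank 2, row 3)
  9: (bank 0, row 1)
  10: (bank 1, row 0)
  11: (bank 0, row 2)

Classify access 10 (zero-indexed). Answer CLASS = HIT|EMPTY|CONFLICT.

CLASS = CONFLICT

  [0] b1 r3: no row ⇒ E
  [1] b0 r2: no row ⇒ E
  [2] b1 r3: had r3 ⇒ H
  [3] b4 r3: no row ⇒ E
  [4] b0 r2: had r2 ⇒ H
  [5] b3 r3: no row ⇒ E
  [6] b1 r1: had r3 ⇒ C
  [7] b2 r0: no row ⇒ E
  [8] b2 r3: had r0 ⇒ C
  [9] b0 r1: had r2 ⇒ C
  [10] b1 r0: had r1 ⇒ C
  [11] b0 r2: had r1 ⇒ C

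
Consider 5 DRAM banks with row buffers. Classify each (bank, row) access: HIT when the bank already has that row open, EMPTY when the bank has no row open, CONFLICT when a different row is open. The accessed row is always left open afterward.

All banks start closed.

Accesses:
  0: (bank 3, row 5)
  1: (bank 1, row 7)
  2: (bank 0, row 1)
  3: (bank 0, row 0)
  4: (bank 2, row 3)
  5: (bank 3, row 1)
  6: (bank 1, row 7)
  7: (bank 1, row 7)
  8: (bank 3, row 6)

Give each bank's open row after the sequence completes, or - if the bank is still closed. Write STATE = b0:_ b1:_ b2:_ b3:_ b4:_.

step 0: bank3 None->5 [EMPTY]
step 1: bank1 None->7 [EMPTY]
step 2: bank0 None->1 [EMPTY]
step 3: bank0 1->0 [CONFLICT]
step 4: bank2 None->3 [EMPTY]
step 5: bank3 5->1 [CONFLICT]
step 6: bank1 7->7 [HIT]
step 7: bank1 7->7 [HIT]
step 8: bank3 1->6 [CONFLICT]

STATE = b0:0 b1:7 b2:3 b3:6 b4:-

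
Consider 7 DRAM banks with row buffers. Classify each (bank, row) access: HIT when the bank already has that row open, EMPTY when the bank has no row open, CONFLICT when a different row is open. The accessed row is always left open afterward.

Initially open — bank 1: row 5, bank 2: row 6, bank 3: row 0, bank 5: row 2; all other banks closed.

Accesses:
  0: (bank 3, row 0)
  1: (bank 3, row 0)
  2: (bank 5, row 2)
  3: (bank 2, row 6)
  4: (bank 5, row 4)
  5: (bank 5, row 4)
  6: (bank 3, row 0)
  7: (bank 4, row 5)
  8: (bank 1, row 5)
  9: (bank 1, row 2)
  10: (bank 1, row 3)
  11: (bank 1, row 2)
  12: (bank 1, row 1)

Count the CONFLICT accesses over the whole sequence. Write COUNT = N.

0: bank 3 row 0 — prev 0 → HIT
1: bank 3 row 0 — prev 0 → HIT
2: bank 5 row 2 — prev 2 → HIT
3: bank 2 row 6 — prev 6 → HIT
4: bank 5 row 4 — prev 2 → CONFLICT
5: bank 5 row 4 — prev 4 → HIT
6: bank 3 row 0 — prev 0 → HIT
7: bank 4 row 5 — prev None → EMPTY
8: bank 1 row 5 — prev 5 → HIT
9: bank 1 row 2 — prev 5 → CONFLICT
10: bank 1 row 3 — prev 2 → CONFLICT
11: bank 1 row 2 — prev 3 → CONFLICT
12: bank 1 row 1 — prev 2 → CONFLICT

COUNT = 5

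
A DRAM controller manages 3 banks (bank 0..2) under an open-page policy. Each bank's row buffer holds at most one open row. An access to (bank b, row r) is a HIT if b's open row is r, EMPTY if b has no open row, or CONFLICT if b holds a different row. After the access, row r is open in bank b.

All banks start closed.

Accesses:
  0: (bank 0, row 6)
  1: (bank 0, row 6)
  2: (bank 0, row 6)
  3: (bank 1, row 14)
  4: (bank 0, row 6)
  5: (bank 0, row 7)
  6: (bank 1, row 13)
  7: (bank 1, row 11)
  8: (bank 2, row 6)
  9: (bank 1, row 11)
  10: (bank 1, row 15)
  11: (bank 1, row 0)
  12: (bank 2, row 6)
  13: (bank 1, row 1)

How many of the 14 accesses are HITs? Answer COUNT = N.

COUNT = 5

#0 (0,6) E
#1 (0,6) H  (was 6)
#2 (0,6) H  (was 6)
#3 (1,14) E
#4 (0,6) H  (was 6)
#5 (0,7) C  (was 6)
#6 (1,13) C  (was 14)
#7 (1,11) C  (was 13)
#8 (2,6) E
#9 (1,11) H  (was 11)
#10 (1,15) C  (was 11)
#11 (1,0) C  (was 15)
#12 (2,6) H  (was 6)
#13 (1,1) C  (was 0)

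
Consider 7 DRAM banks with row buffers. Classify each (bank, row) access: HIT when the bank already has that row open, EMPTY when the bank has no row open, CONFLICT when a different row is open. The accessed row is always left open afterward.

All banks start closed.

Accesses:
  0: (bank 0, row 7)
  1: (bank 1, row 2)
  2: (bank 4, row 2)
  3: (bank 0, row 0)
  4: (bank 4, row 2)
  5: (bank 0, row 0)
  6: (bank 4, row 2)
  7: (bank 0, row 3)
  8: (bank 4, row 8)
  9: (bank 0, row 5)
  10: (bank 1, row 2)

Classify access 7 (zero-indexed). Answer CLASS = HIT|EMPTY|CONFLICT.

CLASS = CONFLICT

0: bank 0 row 7 — prev None → EMPTY
1: bank 1 row 2 — prev None → EMPTY
2: bank 4 row 2 — prev None → EMPTY
3: bank 0 row 0 — prev 7 → CONFLICT
4: bank 4 row 2 — prev 2 → HIT
5: bank 0 row 0 — prev 0 → HIT
6: bank 4 row 2 — prev 2 → HIT
7: bank 0 row 3 — prev 0 → CONFLICT
8: bank 4 row 8 — prev 2 → CONFLICT
9: bank 0 row 5 — prev 3 → CONFLICT
10: bank 1 row 2 — prev 2 → HIT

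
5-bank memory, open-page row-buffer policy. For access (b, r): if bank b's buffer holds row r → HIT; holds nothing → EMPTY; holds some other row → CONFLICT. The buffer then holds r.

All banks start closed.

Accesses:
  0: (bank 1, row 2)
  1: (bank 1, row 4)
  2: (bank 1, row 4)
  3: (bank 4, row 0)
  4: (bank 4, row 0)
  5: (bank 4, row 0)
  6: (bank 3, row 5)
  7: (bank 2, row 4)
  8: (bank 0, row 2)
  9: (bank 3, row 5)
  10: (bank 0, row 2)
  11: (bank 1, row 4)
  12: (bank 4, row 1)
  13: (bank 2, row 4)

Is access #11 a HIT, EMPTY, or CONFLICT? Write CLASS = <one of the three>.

CLASS = HIT

  [0] b1 r2: no row ⇒ E
  [1] b1 r4: had r2 ⇒ C
  [2] b1 r4: had r4 ⇒ H
  [3] b4 r0: no row ⇒ E
  [4] b4 r0: had r0 ⇒ H
  [5] b4 r0: had r0 ⇒ H
  [6] b3 r5: no row ⇒ E
  [7] b2 r4: no row ⇒ E
  [8] b0 r2: no row ⇒ E
  [9] b3 r5: had r5 ⇒ H
  [10] b0 r2: had r2 ⇒ H
  [11] b1 r4: had r4 ⇒ H
  [12] b4 r1: had r0 ⇒ C
  [13] b2 r4: had r4 ⇒ H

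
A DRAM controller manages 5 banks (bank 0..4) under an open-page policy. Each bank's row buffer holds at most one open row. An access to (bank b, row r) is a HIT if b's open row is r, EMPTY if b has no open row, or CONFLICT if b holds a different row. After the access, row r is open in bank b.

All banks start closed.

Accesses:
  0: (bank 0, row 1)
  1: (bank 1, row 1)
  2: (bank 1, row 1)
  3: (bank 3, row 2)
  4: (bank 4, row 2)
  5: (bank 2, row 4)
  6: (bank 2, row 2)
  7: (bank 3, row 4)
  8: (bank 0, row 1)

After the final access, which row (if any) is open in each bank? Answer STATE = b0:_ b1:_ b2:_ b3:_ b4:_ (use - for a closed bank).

#0 (0,1) E
#1 (1,1) E
#2 (1,1) H  (was 1)
#3 (3,2) E
#4 (4,2) E
#5 (2,4) E
#6 (2,2) C  (was 4)
#7 (3,4) C  (was 2)
#8 (0,1) H  (was 1)

STATE = b0:1 b1:1 b2:2 b3:4 b4:2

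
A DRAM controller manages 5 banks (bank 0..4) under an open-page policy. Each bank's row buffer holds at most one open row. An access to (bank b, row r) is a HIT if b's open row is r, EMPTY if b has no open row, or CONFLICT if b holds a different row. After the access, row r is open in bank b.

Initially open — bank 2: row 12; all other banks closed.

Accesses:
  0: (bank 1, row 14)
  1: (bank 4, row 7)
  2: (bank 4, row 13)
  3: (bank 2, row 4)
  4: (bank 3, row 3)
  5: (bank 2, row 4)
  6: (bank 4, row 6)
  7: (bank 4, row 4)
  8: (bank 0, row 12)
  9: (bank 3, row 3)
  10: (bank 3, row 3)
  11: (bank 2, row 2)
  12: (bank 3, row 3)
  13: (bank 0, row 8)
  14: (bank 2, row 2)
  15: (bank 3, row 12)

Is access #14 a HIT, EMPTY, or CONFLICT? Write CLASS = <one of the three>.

CLASS = HIT

#0 (1,14) E
#1 (4,7) E
#2 (4,13) C  (was 7)
#3 (2,4) C  (was 12)
#4 (3,3) E
#5 (2,4) H  (was 4)
#6 (4,6) C  (was 13)
#7 (4,4) C  (was 6)
#8 (0,12) E
#9 (3,3) H  (was 3)
#10 (3,3) H  (was 3)
#11 (2,2) C  (was 4)
#12 (3,3) H  (was 3)
#13 (0,8) C  (was 12)
#14 (2,2) H  (was 2)
#15 (3,12) C  (was 3)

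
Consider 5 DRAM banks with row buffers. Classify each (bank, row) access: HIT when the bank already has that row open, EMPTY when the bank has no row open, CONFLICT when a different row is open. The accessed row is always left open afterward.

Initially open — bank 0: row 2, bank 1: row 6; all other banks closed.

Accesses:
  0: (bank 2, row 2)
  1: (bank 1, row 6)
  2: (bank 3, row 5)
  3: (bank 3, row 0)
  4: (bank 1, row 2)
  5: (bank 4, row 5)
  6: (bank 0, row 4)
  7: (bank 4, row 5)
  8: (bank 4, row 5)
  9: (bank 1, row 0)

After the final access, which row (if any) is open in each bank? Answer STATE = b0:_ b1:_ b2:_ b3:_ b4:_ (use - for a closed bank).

0: bank 2 row 2 — prev None → EMPTY
1: bank 1 row 6 — prev 6 → HIT
2: bank 3 row 5 — prev None → EMPTY
3: bank 3 row 0 — prev 5 → CONFLICT
4: bank 1 row 2 — prev 6 → CONFLICT
5: bank 4 row 5 — prev None → EMPTY
6: bank 0 row 4 — prev 2 → CONFLICT
7: bank 4 row 5 — prev 5 → HIT
8: bank 4 row 5 — prev 5 → HIT
9: bank 1 row 0 — prev 2 → CONFLICT

STATE = b0:4 b1:0 b2:2 b3:0 b4:5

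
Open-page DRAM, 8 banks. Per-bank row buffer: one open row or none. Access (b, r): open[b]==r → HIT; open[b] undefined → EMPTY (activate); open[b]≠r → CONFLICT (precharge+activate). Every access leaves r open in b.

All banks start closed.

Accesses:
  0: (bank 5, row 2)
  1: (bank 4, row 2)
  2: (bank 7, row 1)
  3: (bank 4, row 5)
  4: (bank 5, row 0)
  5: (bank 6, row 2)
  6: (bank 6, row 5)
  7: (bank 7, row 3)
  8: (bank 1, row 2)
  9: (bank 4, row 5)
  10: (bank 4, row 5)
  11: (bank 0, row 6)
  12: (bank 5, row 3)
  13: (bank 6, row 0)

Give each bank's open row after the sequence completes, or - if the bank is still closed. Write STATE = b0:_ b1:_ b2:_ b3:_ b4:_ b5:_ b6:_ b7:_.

STATE = b0:6 b1:2 b2:- b3:- b4:5 b5:3 b6:0 b7:3

  [0] b5 r2: no row ⇒ E
  [1] b4 r2: no row ⇒ E
  [2] b7 r1: no row ⇒ E
  [3] b4 r5: had r2 ⇒ C
  [4] b5 r0: had r2 ⇒ C
  [5] b6 r2: no row ⇒ E
  [6] b6 r5: had r2 ⇒ C
  [7] b7 r3: had r1 ⇒ C
  [8] b1 r2: no row ⇒ E
  [9] b4 r5: had r5 ⇒ H
  [10] b4 r5: had r5 ⇒ H
  [11] b0 r6: no row ⇒ E
  [12] b5 r3: had r0 ⇒ C
  [13] b6 r0: had r5 ⇒ C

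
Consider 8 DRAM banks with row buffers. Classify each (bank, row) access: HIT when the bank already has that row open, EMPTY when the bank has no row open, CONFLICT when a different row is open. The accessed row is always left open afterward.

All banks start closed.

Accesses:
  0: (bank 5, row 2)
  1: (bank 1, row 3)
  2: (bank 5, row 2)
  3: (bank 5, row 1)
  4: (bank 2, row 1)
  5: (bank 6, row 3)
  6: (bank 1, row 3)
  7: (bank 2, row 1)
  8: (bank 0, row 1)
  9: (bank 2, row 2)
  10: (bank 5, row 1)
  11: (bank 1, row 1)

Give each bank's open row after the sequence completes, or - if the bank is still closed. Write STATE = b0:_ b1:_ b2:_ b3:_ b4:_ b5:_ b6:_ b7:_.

STATE = b0:1 b1:1 b2:2 b3:- b4:- b5:1 b6:3 b7:-

0: bank 5 row 2 — prev None → EMPTY
1: bank 1 row 3 — prev None → EMPTY
2: bank 5 row 2 — prev 2 → HIT
3: bank 5 row 1 — prev 2 → CONFLICT
4: bank 2 row 1 — prev None → EMPTY
5: bank 6 row 3 — prev None → EMPTY
6: bank 1 row 3 — prev 3 → HIT
7: bank 2 row 1 — prev 1 → HIT
8: bank 0 row 1 — prev None → EMPTY
9: bank 2 row 2 — prev 1 → CONFLICT
10: bank 5 row 1 — prev 1 → HIT
11: bank 1 row 1 — prev 3 → CONFLICT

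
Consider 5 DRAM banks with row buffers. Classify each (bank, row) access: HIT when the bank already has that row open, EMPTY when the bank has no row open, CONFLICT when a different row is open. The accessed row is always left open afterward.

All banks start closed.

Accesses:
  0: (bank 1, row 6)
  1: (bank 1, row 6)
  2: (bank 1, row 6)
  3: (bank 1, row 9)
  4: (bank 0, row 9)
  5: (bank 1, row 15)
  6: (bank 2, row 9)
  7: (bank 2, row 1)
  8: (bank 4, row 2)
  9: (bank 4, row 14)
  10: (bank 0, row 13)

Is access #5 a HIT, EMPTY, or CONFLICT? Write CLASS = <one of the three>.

#0 (1,6) E
#1 (1,6) H  (was 6)
#2 (1,6) H  (was 6)
#3 (1,9) C  (was 6)
#4 (0,9) E
#5 (1,15) C  (was 9)
#6 (2,9) E
#7 (2,1) C  (was 9)
#8 (4,2) E
#9 (4,14) C  (was 2)
#10 (0,13) C  (was 9)

CLASS = CONFLICT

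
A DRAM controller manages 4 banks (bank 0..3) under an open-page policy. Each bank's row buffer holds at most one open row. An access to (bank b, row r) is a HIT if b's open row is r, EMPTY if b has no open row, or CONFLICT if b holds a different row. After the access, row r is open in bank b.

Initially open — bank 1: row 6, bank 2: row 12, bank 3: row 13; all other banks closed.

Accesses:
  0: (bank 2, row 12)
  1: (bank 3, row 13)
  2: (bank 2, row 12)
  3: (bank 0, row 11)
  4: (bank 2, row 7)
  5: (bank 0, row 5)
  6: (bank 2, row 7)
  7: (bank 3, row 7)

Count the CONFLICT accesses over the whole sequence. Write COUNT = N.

0: bank 2 row 12 — prev 12 → HIT
1: bank 3 row 13 — prev 13 → HIT
2: bank 2 row 12 — prev 12 → HIT
3: bank 0 row 11 — prev None → EMPTY
4: bank 2 row 7 — prev 12 → CONFLICT
5: bank 0 row 5 — prev 11 → CONFLICT
6: bank 2 row 7 — prev 7 → HIT
7: bank 3 row 7 — prev 13 → CONFLICT

COUNT = 3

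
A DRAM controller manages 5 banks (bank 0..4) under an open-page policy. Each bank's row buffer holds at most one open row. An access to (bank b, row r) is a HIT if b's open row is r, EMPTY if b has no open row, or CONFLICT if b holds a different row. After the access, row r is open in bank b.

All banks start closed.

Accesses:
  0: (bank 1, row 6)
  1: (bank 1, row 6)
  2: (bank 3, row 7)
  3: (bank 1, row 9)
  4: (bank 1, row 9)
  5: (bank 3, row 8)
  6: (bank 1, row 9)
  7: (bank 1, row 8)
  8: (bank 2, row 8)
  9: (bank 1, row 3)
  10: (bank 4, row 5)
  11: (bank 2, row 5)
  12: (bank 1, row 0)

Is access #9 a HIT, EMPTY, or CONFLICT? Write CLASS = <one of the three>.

CLASS = CONFLICT

step 0: bank1 None->6 [EMPTY]
step 1: bank1 6->6 [HIT]
step 2: bank3 None->7 [EMPTY]
step 3: bank1 6->9 [CONFLICT]
step 4: bank1 9->9 [HIT]
step 5: bank3 7->8 [CONFLICT]
step 6: bank1 9->9 [HIT]
step 7: bank1 9->8 [CONFLICT]
step 8: bank2 None->8 [EMPTY]
step 9: bank1 8->3 [CONFLICT]
step 10: bank4 None->5 [EMPTY]
step 11: bank2 8->5 [CONFLICT]
step 12: bank1 3->0 [CONFLICT]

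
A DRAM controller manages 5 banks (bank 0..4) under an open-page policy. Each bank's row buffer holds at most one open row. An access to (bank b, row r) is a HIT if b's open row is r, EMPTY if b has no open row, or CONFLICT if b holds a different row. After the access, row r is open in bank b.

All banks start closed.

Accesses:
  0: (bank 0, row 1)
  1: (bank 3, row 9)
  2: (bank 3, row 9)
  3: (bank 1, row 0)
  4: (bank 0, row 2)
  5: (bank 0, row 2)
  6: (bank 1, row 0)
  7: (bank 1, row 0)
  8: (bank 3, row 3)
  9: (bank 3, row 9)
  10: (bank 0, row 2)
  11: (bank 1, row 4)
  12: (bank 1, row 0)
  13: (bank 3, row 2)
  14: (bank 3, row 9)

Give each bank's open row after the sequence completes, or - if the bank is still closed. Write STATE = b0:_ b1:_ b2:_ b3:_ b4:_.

  [0] b0 r1: no row ⇒ E
  [1] b3 r9: no row ⇒ E
  [2] b3 r9: had r9 ⇒ H
  [3] b1 r0: no row ⇒ E
  [4] b0 r2: had r1 ⇒ C
  [5] b0 r2: had r2 ⇒ H
  [6] b1 r0: had r0 ⇒ H
  [7] b1 r0: had r0 ⇒ H
  [8] b3 r3: had r9 ⇒ C
  [9] b3 r9: had r3 ⇒ C
  [10] b0 r2: had r2 ⇒ H
  [11] b1 r4: had r0 ⇒ C
  [12] b1 r0: had r4 ⇒ C
  [13] b3 r2: had r9 ⇒ C
  [14] b3 r9: had r2 ⇒ C

STATE = b0:2 b1:0 b2:- b3:9 b4:-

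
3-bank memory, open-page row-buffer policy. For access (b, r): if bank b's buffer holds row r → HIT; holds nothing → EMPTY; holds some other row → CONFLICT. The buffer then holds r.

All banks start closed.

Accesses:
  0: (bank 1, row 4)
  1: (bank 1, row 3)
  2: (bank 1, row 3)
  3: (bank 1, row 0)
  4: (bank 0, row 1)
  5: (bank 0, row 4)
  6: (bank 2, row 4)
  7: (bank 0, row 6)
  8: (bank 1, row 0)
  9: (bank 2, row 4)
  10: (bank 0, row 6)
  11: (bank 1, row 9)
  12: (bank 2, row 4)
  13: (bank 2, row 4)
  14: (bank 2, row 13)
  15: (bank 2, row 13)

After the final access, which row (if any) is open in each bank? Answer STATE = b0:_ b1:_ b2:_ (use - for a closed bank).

STATE = b0:6 b1:9 b2:13

  [0] b1 r4: no row ⇒ E
  [1] b1 r3: had r4 ⇒ C
  [2] b1 r3: had r3 ⇒ H
  [3] b1 r0: had r3 ⇒ C
  [4] b0 r1: no row ⇒ E
  [5] b0 r4: had r1 ⇒ C
  [6] b2 r4: no row ⇒ E
  [7] b0 r6: had r4 ⇒ C
  [8] b1 r0: had r0 ⇒ H
  [9] b2 r4: had r4 ⇒ H
  [10] b0 r6: had r6 ⇒ H
  [11] b1 r9: had r0 ⇒ C
  [12] b2 r4: had r4 ⇒ H
  [13] b2 r4: had r4 ⇒ H
  [14] b2 r13: had r4 ⇒ C
  [15] b2 r13: had r13 ⇒ H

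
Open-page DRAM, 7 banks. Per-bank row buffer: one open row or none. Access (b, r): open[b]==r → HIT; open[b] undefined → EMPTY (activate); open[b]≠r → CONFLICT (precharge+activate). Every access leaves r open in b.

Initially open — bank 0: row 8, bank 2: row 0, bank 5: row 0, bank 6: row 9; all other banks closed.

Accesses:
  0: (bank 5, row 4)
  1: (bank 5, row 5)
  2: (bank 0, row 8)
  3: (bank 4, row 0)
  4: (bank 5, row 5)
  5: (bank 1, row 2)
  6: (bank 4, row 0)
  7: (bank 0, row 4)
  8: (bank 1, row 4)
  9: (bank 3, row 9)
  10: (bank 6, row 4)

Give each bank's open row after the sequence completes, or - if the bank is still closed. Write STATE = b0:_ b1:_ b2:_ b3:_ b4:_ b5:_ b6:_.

STATE = b0:4 b1:4 b2:0 b3:9 b4:0 b5:5 b6:4

step 0: bank5 0->4 [CONFLICT]
step 1: bank5 4->5 [CONFLICT]
step 2: bank0 8->8 [HIT]
step 3: bank4 None->0 [EMPTY]
step 4: bank5 5->5 [HIT]
step 5: bank1 None->2 [EMPTY]
step 6: bank4 0->0 [HIT]
step 7: bank0 8->4 [CONFLICT]
step 8: bank1 2->4 [CONFLICT]
step 9: bank3 None->9 [EMPTY]
step 10: bank6 9->4 [CONFLICT]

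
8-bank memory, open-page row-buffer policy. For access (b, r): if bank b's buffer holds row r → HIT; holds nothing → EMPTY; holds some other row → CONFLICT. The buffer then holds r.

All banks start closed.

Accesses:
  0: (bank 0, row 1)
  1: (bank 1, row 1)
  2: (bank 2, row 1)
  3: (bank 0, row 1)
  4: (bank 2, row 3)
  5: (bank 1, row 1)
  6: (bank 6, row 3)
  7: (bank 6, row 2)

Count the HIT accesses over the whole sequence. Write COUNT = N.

#0 (0,1) E
#1 (1,1) E
#2 (2,1) E
#3 (0,1) H  (was 1)
#4 (2,3) C  (was 1)
#5 (1,1) H  (was 1)
#6 (6,3) E
#7 (6,2) C  (was 3)

COUNT = 2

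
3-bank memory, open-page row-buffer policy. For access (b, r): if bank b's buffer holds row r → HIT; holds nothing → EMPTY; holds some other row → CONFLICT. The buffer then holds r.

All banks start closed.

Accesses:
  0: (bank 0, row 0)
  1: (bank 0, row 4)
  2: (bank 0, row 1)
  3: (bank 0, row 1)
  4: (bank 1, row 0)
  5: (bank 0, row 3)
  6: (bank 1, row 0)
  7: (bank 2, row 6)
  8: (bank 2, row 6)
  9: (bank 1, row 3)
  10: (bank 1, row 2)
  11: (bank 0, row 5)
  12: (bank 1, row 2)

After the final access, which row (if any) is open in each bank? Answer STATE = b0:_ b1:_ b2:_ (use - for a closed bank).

step 0: bank0 None->0 [EMPTY]
step 1: bank0 0->4 [CONFLICT]
step 2: bank0 4->1 [CONFLICT]
step 3: bank0 1->1 [HIT]
step 4: bank1 None->0 [EMPTY]
step 5: bank0 1->3 [CONFLICT]
step 6: bank1 0->0 [HIT]
step 7: bank2 None->6 [EMPTY]
step 8: bank2 6->6 [HIT]
step 9: bank1 0->3 [CONFLICT]
step 10: bank1 3->2 [CONFLICT]
step 11: bank0 3->5 [CONFLICT]
step 12: bank1 2->2 [HIT]

STATE = b0:5 b1:2 b2:6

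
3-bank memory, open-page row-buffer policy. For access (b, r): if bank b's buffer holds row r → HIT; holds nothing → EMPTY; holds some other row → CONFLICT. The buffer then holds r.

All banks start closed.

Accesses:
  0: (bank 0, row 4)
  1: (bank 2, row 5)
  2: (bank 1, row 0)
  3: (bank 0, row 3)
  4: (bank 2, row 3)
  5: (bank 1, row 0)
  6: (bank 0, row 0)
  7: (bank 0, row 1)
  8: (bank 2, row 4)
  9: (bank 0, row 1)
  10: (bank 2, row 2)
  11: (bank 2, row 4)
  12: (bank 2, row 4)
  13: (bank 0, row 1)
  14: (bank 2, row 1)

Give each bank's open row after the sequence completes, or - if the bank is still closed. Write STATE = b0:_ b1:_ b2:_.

STATE = b0:1 b1:0 b2:1

  [0] b0 r4: no row ⇒ E
  [1] b2 r5: no row ⇒ E
  [2] b1 r0: no row ⇒ E
  [3] b0 r3: had r4 ⇒ C
  [4] b2 r3: had r5 ⇒ C
  [5] b1 r0: had r0 ⇒ H
  [6] b0 r0: had r3 ⇒ C
  [7] b0 r1: had r0 ⇒ C
  [8] b2 r4: had r3 ⇒ C
  [9] b0 r1: had r1 ⇒ H
  [10] b2 r2: had r4 ⇒ C
  [11] b2 r4: had r2 ⇒ C
  [12] b2 r4: had r4 ⇒ H
  [13] b0 r1: had r1 ⇒ H
  [14] b2 r1: had r4 ⇒ C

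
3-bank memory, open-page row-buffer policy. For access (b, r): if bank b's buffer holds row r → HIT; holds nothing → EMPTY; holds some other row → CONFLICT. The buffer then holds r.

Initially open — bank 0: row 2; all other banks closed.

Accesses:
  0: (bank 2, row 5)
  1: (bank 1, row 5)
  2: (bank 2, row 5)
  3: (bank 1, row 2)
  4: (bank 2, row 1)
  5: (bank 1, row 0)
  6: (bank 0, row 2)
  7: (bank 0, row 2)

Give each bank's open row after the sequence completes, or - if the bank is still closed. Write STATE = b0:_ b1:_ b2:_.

STATE = b0:2 b1:0 b2:1

#0 (2,5) E
#1 (1,5) E
#2 (2,5) H  (was 5)
#3 (1,2) C  (was 5)
#4 (2,1) C  (was 5)
#5 (1,0) C  (was 2)
#6 (0,2) H  (was 2)
#7 (0,2) H  (was 2)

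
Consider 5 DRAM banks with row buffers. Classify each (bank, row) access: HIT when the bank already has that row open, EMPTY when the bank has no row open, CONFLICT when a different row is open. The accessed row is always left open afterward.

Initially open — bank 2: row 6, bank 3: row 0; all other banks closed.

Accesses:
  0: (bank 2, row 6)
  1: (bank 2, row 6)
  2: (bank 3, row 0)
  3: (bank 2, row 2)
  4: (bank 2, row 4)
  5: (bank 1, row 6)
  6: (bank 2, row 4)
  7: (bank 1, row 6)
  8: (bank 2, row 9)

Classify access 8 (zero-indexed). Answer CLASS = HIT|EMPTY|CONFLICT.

0: bank 2 row 6 — prev 6 → HIT
1: bank 2 row 6 — prev 6 → HIT
2: bank 3 row 0 — prev 0 → HIT
3: bank 2 row 2 — prev 6 → CONFLICT
4: bank 2 row 4 — prev 2 → CONFLICT
5: bank 1 row 6 — prev None → EMPTY
6: bank 2 row 4 — prev 4 → HIT
7: bank 1 row 6 — prev 6 → HIT
8: bank 2 row 9 — prev 4 → CONFLICT

CLASS = CONFLICT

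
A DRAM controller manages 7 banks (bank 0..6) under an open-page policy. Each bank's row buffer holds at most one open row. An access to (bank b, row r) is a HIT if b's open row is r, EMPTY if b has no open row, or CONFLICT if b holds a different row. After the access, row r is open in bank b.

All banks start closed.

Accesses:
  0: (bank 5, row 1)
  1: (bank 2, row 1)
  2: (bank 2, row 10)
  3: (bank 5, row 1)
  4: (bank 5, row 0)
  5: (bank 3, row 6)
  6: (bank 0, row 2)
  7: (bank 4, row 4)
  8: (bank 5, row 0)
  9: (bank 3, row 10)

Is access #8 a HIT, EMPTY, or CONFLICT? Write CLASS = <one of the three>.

0: bank 5 row 1 — prev None → EMPTY
1: bank 2 row 1 — prev None → EMPTY
2: bank 2 row 10 — prev 1 → CONFLICT
3: bank 5 row 1 — prev 1 → HIT
4: bank 5 row 0 — prev 1 → CONFLICT
5: bank 3 row 6 — prev None → EMPTY
6: bank 0 row 2 — prev None → EMPTY
7: bank 4 row 4 — prev None → EMPTY
8: bank 5 row 0 — prev 0 → HIT
9: bank 3 row 10 — prev 6 → CONFLICT

CLASS = HIT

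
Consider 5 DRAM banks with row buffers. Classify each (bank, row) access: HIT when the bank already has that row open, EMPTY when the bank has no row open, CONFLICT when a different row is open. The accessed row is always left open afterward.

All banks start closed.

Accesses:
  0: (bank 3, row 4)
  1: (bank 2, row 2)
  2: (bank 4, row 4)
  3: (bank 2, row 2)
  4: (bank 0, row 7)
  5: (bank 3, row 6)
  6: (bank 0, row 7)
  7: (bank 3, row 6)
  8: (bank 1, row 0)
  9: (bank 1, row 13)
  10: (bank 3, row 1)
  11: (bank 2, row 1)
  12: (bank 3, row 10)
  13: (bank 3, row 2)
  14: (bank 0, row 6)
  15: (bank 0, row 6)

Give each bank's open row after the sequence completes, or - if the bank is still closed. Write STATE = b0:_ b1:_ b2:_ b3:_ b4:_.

  [0] b3 r4: no row ⇒ E
  [1] b2 r2: no row ⇒ E
  [2] b4 r4: no row ⇒ E
  [3] b2 r2: had r2 ⇒ H
  [4] b0 r7: no row ⇒ E
  [5] b3 r6: had r4 ⇒ C
  [6] b0 r7: had r7 ⇒ H
  [7] b3 r6: had r6 ⇒ H
  [8] b1 r0: no row ⇒ E
  [9] b1 r13: had r0 ⇒ C
  [10] b3 r1: had r6 ⇒ C
  [11] b2 r1: had r2 ⇒ C
  [12] b3 r10: had r1 ⇒ C
  [13] b3 r2: had r10 ⇒ C
  [14] b0 r6: had r7 ⇒ C
  [15] b0 r6: had r6 ⇒ H

STATE = b0:6 b1:13 b2:1 b3:2 b4:4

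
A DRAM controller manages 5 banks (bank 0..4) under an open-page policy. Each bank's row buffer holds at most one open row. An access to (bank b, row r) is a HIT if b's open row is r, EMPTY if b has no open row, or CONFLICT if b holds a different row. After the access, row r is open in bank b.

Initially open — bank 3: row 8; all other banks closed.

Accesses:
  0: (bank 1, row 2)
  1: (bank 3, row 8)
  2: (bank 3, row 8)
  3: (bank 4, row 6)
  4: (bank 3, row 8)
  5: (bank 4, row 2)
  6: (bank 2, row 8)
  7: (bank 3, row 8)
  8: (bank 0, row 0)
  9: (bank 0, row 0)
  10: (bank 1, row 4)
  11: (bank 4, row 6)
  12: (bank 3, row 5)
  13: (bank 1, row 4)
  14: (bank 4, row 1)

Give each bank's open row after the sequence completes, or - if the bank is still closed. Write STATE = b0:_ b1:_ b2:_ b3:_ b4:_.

STATE = b0:0 b1:4 b2:8 b3:5 b4:1

step 0: bank1 None->2 [EMPTY]
step 1: bank3 8->8 [HIT]
step 2: bank3 8->8 [HIT]
step 3: bank4 None->6 [EMPTY]
step 4: bank3 8->8 [HIT]
step 5: bank4 6->2 [CONFLICT]
step 6: bank2 None->8 [EMPTY]
step 7: bank3 8->8 [HIT]
step 8: bank0 None->0 [EMPTY]
step 9: bank0 0->0 [HIT]
step 10: bank1 2->4 [CONFLICT]
step 11: bank4 2->6 [CONFLICT]
step 12: bank3 8->5 [CONFLICT]
step 13: bank1 4->4 [HIT]
step 14: bank4 6->1 [CONFLICT]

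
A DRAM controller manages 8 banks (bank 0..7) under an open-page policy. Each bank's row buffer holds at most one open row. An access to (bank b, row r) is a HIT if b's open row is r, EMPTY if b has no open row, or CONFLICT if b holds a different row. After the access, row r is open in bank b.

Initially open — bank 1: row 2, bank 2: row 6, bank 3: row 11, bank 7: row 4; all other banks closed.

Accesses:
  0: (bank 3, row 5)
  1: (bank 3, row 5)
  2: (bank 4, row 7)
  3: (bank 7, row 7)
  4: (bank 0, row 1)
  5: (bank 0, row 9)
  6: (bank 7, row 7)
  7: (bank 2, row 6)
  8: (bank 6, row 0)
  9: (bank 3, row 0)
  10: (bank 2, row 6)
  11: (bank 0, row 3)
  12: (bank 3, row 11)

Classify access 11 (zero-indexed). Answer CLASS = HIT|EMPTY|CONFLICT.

CLASS = CONFLICT

  [0] b3 r5: had r11 ⇒ C
  [1] b3 r5: had r5 ⇒ H
  [2] b4 r7: no row ⇒ E
  [3] b7 r7: had r4 ⇒ C
  [4] b0 r1: no row ⇒ E
  [5] b0 r9: had r1 ⇒ C
  [6] b7 r7: had r7 ⇒ H
  [7] b2 r6: had r6 ⇒ H
  [8] b6 r0: no row ⇒ E
  [9] b3 r0: had r5 ⇒ C
  [10] b2 r6: had r6 ⇒ H
  [11] b0 r3: had r9 ⇒ C
  [12] b3 r11: had r0 ⇒ C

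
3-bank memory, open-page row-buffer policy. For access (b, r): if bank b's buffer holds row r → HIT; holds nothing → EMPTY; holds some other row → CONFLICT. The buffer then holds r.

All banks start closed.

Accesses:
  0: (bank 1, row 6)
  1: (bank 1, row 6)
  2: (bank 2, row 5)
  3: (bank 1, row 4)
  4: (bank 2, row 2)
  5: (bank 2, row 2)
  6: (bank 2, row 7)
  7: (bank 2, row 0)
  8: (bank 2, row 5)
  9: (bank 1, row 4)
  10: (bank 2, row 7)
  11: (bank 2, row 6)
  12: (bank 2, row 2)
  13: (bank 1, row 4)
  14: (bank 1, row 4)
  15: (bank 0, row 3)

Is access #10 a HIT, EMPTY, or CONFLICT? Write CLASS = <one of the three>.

CLASS = CONFLICT

  [0] b1 r6: no row ⇒ E
  [1] b1 r6: had r6 ⇒ H
  [2] b2 r5: no row ⇒ E
  [3] b1 r4: had r6 ⇒ C
  [4] b2 r2: had r5 ⇒ C
  [5] b2 r2: had r2 ⇒ H
  [6] b2 r7: had r2 ⇒ C
  [7] b2 r0: had r7 ⇒ C
  [8] b2 r5: had r0 ⇒ C
  [9] b1 r4: had r4 ⇒ H
  [10] b2 r7: had r5 ⇒ C
  [11] b2 r6: had r7 ⇒ C
  [12] b2 r2: had r6 ⇒ C
  [13] b1 r4: had r4 ⇒ H
  [14] b1 r4: had r4 ⇒ H
  [15] b0 r3: no row ⇒ E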